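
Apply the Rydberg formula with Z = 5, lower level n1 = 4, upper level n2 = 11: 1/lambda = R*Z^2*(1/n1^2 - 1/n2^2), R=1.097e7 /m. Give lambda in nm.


1/lambda = R * Z^2 * (1/n1^2 - 1/n2^2)
= 1.097e7 * 5^2 * (1/4^2 - 1/11^2)
= 1.097e7 * 25 * (0.0625 - 0.008264)
= 1.4874e+07 /m
lambda = 1 / 1.4874e+07
= 67.231 nm

67.231


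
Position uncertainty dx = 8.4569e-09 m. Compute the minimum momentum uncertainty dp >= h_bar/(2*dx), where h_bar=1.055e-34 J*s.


dp = h_bar / (2 * dx)
= 1.055e-34 / (2 * 8.4569e-09)
= 1.055e-34 / 1.6914e-08
= 6.2375e-27 kg*m/s

6.2375e-27


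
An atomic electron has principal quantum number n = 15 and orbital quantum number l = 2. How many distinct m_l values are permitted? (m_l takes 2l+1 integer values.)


m_l ranges from -l to +l in integer steps
So m_l goes from -2 to +2
Count = 2l + 1 = 2*2 + 1
= 5

5


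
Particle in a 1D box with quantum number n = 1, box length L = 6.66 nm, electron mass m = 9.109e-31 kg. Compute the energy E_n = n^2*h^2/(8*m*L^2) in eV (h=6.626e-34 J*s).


E = n^2 * h^2 / (8 * m * L^2)
= 1^2 * (6.626e-34)^2 / (8 * 9.109e-31 * (6.66e-9)^2)
= 1 * 4.3904e-67 / (8 * 9.109e-31 * 4.4356e-17)
= 1.3583e-21 J
= 0.0085 eV

0.0085


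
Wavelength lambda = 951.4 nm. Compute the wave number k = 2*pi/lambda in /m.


k = 2 * pi / lambda
= 6.2832 / (951.4e-9)
= 6.2832 / 9.5140e-07
= 6.6041e+06 /m

6.6041e+06


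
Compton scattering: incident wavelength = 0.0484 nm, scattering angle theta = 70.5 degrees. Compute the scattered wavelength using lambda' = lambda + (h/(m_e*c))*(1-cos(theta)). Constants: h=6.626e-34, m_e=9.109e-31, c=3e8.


Compton wavelength: h/(m_e*c) = 2.4247e-12 m
d_lambda = 2.4247e-12 * (1 - cos(70.5 deg))
= 2.4247e-12 * 0.666193
= 1.6153e-12 m = 0.001615 nm
lambda' = 0.0484 + 0.001615
= 0.050015 nm

0.050015


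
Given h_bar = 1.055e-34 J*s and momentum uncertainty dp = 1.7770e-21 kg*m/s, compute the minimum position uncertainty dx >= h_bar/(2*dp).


dx = h_bar / (2 * dp)
= 1.055e-34 / (2 * 1.7770e-21)
= 1.055e-34 / 3.5540e-21
= 2.9685e-14 m

2.9685e-14


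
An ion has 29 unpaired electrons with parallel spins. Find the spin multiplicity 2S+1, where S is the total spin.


Total spin S = N * (1/2) = 29 * 0.5 = 14.5
Spin multiplicity = 2S + 1
= 2 * 14.5 + 1
= 30

30


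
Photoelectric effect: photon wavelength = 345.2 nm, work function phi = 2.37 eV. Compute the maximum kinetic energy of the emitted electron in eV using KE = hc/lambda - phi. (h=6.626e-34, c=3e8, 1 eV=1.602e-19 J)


E_photon = hc / lambda
= (6.626e-34)(3e8) / (345.2e-9)
= 5.7584e-19 J
= 3.5945 eV
KE = E_photon - phi
= 3.5945 - 2.37
= 1.2245 eV

1.2245


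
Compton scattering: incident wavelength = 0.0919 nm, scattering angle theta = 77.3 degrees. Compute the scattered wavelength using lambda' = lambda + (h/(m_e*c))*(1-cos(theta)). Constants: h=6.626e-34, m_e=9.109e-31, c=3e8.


Compton wavelength: h/(m_e*c) = 2.4247e-12 m
d_lambda = 2.4247e-12 * (1 - cos(77.3 deg))
= 2.4247e-12 * 0.780154
= 1.8916e-12 m = 0.001892 nm
lambda' = 0.0919 + 0.001892
= 0.093792 nm

0.093792


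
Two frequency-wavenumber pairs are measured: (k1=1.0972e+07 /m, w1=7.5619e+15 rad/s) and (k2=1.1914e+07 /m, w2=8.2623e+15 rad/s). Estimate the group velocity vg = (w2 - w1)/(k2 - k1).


vg = (w2 - w1) / (k2 - k1)
= (8.2623e+15 - 7.5619e+15) / (1.1914e+07 - 1.0972e+07)
= 7.0040e+14 / 9.4200e+05
= 7.4352e+08 m/s

7.4352e+08


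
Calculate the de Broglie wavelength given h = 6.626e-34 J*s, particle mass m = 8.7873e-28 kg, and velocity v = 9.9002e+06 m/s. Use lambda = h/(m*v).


lambda = h / (m * v)
= 6.626e-34 / (8.7873e-28 * 9.9002e+06)
= 6.626e-34 / 8.6996e-21
= 7.6164e-14 m

7.6164e-14


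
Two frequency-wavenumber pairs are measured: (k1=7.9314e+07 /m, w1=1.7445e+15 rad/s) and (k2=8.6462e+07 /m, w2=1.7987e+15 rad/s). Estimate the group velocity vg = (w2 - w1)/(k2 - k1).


vg = (w2 - w1) / (k2 - k1)
= (1.7987e+15 - 1.7445e+15) / (8.6462e+07 - 7.9314e+07)
= 5.4200e+13 / 7.1480e+06
= 7.5825e+06 m/s

7.5825e+06


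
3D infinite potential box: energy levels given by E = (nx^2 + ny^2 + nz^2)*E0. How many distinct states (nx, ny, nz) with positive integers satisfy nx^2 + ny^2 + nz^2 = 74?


Enumerate all (nx, ny, nz) with nx^2 + ny^2 + nz^2 = 74:
(1,3,8)
(1,8,3)
(3,1,8)
(3,4,7)
(3,7,4)
(3,8,1)
(4,3,7)
(4,7,3)
(7,3,4)
(7,4,3)
(8,1,3)
(8,3,1)
Total degeneracy = 12

12


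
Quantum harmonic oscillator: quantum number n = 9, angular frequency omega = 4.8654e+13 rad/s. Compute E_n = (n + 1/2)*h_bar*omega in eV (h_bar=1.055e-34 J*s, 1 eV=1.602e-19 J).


E = (n + 1/2) * h_bar * omega
= (9 + 0.5) * 1.055e-34 * 4.8654e+13
= 9.5 * 5.1330e-21
= 4.8763e-20 J
= 0.3044 eV

0.3044


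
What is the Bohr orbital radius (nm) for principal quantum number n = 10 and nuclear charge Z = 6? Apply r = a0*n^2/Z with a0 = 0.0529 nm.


r = a0 * n^2 / Z
= 0.0529 * 10^2 / 6
= 0.0529 * 100 / 6
= 0.8817 nm

0.8817


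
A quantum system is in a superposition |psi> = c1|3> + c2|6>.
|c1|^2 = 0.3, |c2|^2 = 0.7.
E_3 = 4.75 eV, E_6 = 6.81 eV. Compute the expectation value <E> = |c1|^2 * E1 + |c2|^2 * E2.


<E> = |c1|^2 * E1 + |c2|^2 * E2
= 0.3 * 4.75 + 0.7 * 6.81
= 1.425 + 4.767
= 6.192 eV

6.192


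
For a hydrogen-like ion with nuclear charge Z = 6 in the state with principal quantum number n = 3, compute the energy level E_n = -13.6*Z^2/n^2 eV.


E_n = -13.6 * Z^2 / n^2
= -13.6 * 6^2 / 3^2
= -13.6 * 36 / 9
= -54.4 eV

-54.4


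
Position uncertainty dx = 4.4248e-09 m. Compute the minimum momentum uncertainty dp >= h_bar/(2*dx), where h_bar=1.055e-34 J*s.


dp = h_bar / (2 * dx)
= 1.055e-34 / (2 * 4.4248e-09)
= 1.055e-34 / 8.8496e-09
= 1.1921e-26 kg*m/s

1.1921e-26


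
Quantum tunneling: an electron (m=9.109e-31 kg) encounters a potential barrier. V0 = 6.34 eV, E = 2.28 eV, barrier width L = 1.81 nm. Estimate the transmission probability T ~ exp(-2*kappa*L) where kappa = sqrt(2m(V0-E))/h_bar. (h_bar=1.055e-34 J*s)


V0 - E = 4.06 eV = 6.5041e-19 J
kappa = sqrt(2 * m * (V0-E)) / h_bar
= sqrt(2 * 9.109e-31 * 6.5041e-19) / 1.055e-34
= 1.0318e+10 /m
2*kappa*L = 2 * 1.0318e+10 * 1.81e-9
= 37.3509
T = exp(-37.3509) = 6.007903e-17

6.007903e-17


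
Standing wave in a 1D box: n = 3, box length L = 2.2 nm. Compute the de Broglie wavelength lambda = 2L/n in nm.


lambda = 2L / n
= 2 * 2.2 / 3
= 4.4 / 3
= 1.4667 nm

1.4667


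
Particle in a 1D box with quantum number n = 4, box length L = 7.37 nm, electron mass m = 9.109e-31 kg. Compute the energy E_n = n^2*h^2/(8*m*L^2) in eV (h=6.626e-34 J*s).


E = n^2 * h^2 / (8 * m * L^2)
= 4^2 * (6.626e-34)^2 / (8 * 9.109e-31 * (7.37e-9)^2)
= 16 * 4.3904e-67 / (8 * 9.109e-31 * 5.4317e-17)
= 1.7747e-20 J
= 0.1108 eV

0.1108


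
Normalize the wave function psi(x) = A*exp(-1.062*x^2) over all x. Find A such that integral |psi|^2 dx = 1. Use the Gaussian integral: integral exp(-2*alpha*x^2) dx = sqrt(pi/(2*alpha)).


integral |psi|^2 dx = A^2 * sqrt(pi/(2*alpha)) = 1
A^2 = sqrt(2*alpha/pi)
= sqrt(2 * 1.062 / pi)
= 0.822247
A = sqrt(0.822247)
= 0.9068

0.9068


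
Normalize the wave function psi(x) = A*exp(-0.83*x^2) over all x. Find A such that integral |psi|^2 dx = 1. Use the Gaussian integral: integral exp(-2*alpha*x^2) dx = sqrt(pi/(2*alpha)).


integral |psi|^2 dx = A^2 * sqrt(pi/(2*alpha)) = 1
A^2 = sqrt(2*alpha/pi)
= sqrt(2 * 0.83 / pi)
= 0.726907
A = sqrt(0.726907)
= 0.8526

0.8526


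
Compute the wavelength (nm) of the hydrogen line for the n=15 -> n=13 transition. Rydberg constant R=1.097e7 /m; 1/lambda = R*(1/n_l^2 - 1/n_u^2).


1/lambda = R * (1/n_l^2 - 1/n_u^2)
= 1.097e7 * (1/13^2 - 1/15^2)
= 1.097e7 * (0.005917 - 0.004444)
= 1.097e7 * 0.001473
= 1.6156e+04 /m
lambda = 1 / 1.6156e+04 = 61897.708 nm

61897.708


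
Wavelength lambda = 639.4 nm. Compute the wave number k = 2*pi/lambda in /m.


k = 2 * pi / lambda
= 6.2832 / (639.4e-9)
= 6.2832 / 6.3940e-07
= 9.8267e+06 /m

9.8267e+06


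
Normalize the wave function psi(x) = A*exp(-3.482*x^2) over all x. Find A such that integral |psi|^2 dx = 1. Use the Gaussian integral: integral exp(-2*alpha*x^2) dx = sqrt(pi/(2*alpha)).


integral |psi|^2 dx = A^2 * sqrt(pi/(2*alpha)) = 1
A^2 = sqrt(2*alpha/pi)
= sqrt(2 * 3.482 / pi)
= 1.488862
A = sqrt(1.488862)
= 1.2202

1.2202


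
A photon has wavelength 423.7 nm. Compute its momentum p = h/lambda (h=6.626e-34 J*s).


p = h / lambda
= 6.626e-34 / (423.7e-9)
= 6.626e-34 / 4.2370e-07
= 1.5638e-27 kg*m/s

1.5638e-27


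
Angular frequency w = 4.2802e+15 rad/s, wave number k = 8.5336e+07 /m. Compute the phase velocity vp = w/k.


vp = w / k
= 4.2802e+15 / 8.5336e+07
= 5.0157e+07 m/s

5.0157e+07


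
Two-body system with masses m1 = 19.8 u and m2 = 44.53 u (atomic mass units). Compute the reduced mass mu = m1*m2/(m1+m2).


mu = m1 * m2 / (m1 + m2)
= 19.8 * 44.53 / (19.8 + 44.53)
= 881.694 / 64.33
= 13.7058 u

13.7058


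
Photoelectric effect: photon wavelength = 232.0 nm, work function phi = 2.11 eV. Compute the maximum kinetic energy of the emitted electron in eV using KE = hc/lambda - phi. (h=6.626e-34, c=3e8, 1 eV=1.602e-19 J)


E_photon = hc / lambda
= (6.626e-34)(3e8) / (232.0e-9)
= 8.5681e-19 J
= 5.3484 eV
KE = E_photon - phi
= 5.3484 - 2.11
= 3.2384 eV

3.2384


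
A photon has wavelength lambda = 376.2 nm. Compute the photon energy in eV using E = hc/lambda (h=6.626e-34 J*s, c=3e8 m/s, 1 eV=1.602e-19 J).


E = hc / lambda
= (6.626e-34)(3e8) / (376.2e-9)
= 1.9878e-25 / 3.7620e-07
= 5.2839e-19 J
Converting to eV: 5.2839e-19 / 1.602e-19
= 3.2983 eV

3.2983


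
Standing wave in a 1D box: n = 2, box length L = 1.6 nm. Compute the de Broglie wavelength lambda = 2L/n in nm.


lambda = 2L / n
= 2 * 1.6 / 2
= 3.2 / 2
= 1.6 nm

1.6


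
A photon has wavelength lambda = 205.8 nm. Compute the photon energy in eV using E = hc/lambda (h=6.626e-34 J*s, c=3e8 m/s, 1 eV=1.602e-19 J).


E = hc / lambda
= (6.626e-34)(3e8) / (205.8e-9)
= 1.9878e-25 / 2.0580e-07
= 9.6589e-19 J
Converting to eV: 9.6589e-19 / 1.602e-19
= 6.0293 eV

6.0293


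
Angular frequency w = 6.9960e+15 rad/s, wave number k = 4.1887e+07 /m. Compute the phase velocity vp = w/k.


vp = w / k
= 6.9960e+15 / 4.1887e+07
= 1.6702e+08 m/s

1.6702e+08


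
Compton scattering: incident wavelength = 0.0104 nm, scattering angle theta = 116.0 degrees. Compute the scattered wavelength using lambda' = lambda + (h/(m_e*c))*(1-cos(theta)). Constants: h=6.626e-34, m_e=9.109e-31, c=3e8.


Compton wavelength: h/(m_e*c) = 2.4247e-12 m
d_lambda = 2.4247e-12 * (1 - cos(116.0 deg))
= 2.4247e-12 * 1.438371
= 3.4876e-12 m = 0.003488 nm
lambda' = 0.0104 + 0.003488
= 0.013888 nm

0.013888


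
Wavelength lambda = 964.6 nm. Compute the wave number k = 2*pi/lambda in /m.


k = 2 * pi / lambda
= 6.2832 / (964.6e-9)
= 6.2832 / 9.6460e-07
= 6.5138e+06 /m

6.5138e+06


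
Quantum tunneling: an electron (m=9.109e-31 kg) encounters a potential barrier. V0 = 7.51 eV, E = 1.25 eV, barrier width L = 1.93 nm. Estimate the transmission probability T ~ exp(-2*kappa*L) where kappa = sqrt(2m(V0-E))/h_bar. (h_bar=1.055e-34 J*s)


V0 - E = 6.26 eV = 1.0029e-18 J
kappa = sqrt(2 * m * (V0-E)) / h_bar
= sqrt(2 * 9.109e-31 * 1.0029e-18) / 1.055e-34
= 1.2812e+10 /m
2*kappa*L = 2 * 1.2812e+10 * 1.93e-9
= 49.4542
T = exp(-49.4542) = 3.328835e-22

3.328835e-22


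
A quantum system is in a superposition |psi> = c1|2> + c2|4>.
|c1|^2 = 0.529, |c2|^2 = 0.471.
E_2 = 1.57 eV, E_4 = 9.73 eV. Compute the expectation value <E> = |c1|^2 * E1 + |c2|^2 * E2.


<E> = |c1|^2 * E1 + |c2|^2 * E2
= 0.529 * 1.57 + 0.471 * 9.73
= 0.8305 + 4.5828
= 5.4134 eV

5.4134


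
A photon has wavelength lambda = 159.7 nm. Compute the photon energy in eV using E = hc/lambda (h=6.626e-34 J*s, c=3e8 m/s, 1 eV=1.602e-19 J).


E = hc / lambda
= (6.626e-34)(3e8) / (159.7e-9)
= 1.9878e-25 / 1.5970e-07
= 1.2447e-18 J
Converting to eV: 1.2447e-18 / 1.602e-19
= 7.7697 eV

7.7697


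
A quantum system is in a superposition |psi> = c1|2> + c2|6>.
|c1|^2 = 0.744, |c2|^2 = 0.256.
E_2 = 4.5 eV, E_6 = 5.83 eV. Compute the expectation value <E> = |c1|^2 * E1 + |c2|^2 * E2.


<E> = |c1|^2 * E1 + |c2|^2 * E2
= 0.744 * 4.5 + 0.256 * 5.83
= 3.348 + 1.4925
= 4.8405 eV

4.8405


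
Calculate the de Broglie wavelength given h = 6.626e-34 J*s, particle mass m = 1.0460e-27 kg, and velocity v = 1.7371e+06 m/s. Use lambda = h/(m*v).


lambda = h / (m * v)
= 6.626e-34 / (1.0460e-27 * 1.7371e+06)
= 6.626e-34 / 1.8170e-21
= 3.6467e-13 m

3.6467e-13


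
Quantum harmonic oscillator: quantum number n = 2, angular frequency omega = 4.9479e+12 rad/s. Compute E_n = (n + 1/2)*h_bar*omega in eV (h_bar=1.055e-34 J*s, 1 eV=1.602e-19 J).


E = (n + 1/2) * h_bar * omega
= (2 + 0.5) * 1.055e-34 * 4.9479e+12
= 2.5 * 5.2200e-22
= 1.3050e-21 J
= 0.0081 eV

0.0081


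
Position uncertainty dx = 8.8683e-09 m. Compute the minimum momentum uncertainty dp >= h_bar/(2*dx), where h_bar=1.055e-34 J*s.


dp = h_bar / (2 * dx)
= 1.055e-34 / (2 * 8.8683e-09)
= 1.055e-34 / 1.7737e-08
= 5.9482e-27 kg*m/s

5.9482e-27


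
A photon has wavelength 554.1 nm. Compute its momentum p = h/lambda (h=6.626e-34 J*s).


p = h / lambda
= 6.626e-34 / (554.1e-9)
= 6.626e-34 / 5.5410e-07
= 1.1958e-27 kg*m/s

1.1958e-27


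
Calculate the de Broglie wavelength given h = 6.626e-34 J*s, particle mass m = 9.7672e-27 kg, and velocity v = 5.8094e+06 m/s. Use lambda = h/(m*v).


lambda = h / (m * v)
= 6.626e-34 / (9.7672e-27 * 5.8094e+06)
= 6.626e-34 / 5.6742e-20
= 1.1678e-14 m

1.1678e-14


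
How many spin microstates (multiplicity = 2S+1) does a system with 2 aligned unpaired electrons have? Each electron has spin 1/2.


Total spin S = N * (1/2) = 2 * 0.5 = 1.0
Spin multiplicity = 2S + 1
= 2 * 1.0 + 1
= 3

3


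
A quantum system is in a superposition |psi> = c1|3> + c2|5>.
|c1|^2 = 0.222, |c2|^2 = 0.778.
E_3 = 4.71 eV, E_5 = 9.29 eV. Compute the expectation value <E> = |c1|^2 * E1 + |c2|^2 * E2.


<E> = |c1|^2 * E1 + |c2|^2 * E2
= 0.222 * 4.71 + 0.778 * 9.29
= 1.0456 + 7.2276
= 8.2732 eV

8.2732


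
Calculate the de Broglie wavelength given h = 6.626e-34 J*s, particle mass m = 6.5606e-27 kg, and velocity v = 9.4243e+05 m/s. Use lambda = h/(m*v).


lambda = h / (m * v)
= 6.626e-34 / (6.5606e-27 * 9.4243e+05)
= 6.626e-34 / 6.1829e-21
= 1.0717e-13 m

1.0717e-13


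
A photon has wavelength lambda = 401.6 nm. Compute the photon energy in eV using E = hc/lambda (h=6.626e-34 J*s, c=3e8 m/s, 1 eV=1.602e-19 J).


E = hc / lambda
= (6.626e-34)(3e8) / (401.6e-9)
= 1.9878e-25 / 4.0160e-07
= 4.9497e-19 J
Converting to eV: 4.9497e-19 / 1.602e-19
= 3.0897 eV

3.0897


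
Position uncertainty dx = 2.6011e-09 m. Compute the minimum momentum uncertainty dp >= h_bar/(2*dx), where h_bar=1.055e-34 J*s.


dp = h_bar / (2 * dx)
= 1.055e-34 / (2 * 2.6011e-09)
= 1.055e-34 / 5.2022e-09
= 2.0280e-26 kg*m/s

2.0280e-26


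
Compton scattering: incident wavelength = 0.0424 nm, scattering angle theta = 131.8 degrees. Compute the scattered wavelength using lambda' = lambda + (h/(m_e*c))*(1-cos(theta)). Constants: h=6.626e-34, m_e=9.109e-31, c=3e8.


Compton wavelength: h/(m_e*c) = 2.4247e-12 m
d_lambda = 2.4247e-12 * (1 - cos(131.8 deg))
= 2.4247e-12 * 1.666532
= 4.0409e-12 m = 0.004041 nm
lambda' = 0.0424 + 0.004041
= 0.046441 nm

0.046441


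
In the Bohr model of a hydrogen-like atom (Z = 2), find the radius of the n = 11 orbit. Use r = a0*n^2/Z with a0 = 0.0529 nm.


r = a0 * n^2 / Z
= 0.0529 * 11^2 / 2
= 0.0529 * 121 / 2
= 3.2005 nm

3.2005


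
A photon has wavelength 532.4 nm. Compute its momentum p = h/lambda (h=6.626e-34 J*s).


p = h / lambda
= 6.626e-34 / (532.4e-9)
= 6.626e-34 / 5.3240e-07
= 1.2446e-27 kg*m/s

1.2446e-27


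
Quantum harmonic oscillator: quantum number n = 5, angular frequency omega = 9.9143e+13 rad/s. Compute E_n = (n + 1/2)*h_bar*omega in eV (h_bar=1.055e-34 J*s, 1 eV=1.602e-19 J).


E = (n + 1/2) * h_bar * omega
= (5 + 0.5) * 1.055e-34 * 9.9143e+13
= 5.5 * 1.0460e-20
= 5.7528e-20 J
= 0.3591 eV

0.3591


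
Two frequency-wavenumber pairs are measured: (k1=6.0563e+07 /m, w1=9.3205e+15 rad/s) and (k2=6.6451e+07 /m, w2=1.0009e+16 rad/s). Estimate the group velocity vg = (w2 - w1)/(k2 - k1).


vg = (w2 - w1) / (k2 - k1)
= (1.0009e+16 - 9.3205e+15) / (6.6451e+07 - 6.0563e+07)
= 6.8850e+14 / 5.8880e+06
= 1.1693e+08 m/s

1.1693e+08


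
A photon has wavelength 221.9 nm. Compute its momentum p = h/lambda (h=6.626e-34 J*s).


p = h / lambda
= 6.626e-34 / (221.9e-9)
= 6.626e-34 / 2.2190e-07
= 2.9860e-27 kg*m/s

2.9860e-27


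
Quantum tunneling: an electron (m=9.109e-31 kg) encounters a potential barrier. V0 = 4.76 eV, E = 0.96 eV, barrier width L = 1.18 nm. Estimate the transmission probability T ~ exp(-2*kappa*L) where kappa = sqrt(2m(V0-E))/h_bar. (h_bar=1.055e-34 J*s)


V0 - E = 3.8 eV = 6.0876e-19 J
kappa = sqrt(2 * m * (V0-E)) / h_bar
= sqrt(2 * 9.109e-31 * 6.0876e-19) / 1.055e-34
= 9.9821e+09 /m
2*kappa*L = 2 * 9.9821e+09 * 1.18e-9
= 23.5577
T = exp(-23.5577) = 5.875157e-11

5.875157e-11


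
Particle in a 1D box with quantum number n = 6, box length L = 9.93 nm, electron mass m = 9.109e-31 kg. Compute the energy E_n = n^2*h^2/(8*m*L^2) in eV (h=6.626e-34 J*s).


E = n^2 * h^2 / (8 * m * L^2)
= 6^2 * (6.626e-34)^2 / (8 * 9.109e-31 * (9.93e-9)^2)
= 36 * 4.3904e-67 / (8 * 9.109e-31 * 9.8605e-17)
= 2.1996e-20 J
= 0.1373 eV

0.1373


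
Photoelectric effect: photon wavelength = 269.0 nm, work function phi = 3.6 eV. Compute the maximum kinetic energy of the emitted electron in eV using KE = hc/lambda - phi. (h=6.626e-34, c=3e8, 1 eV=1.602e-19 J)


E_photon = hc / lambda
= (6.626e-34)(3e8) / (269.0e-9)
= 7.3896e-19 J
= 4.6127 eV
KE = E_photon - phi
= 4.6127 - 3.6
= 1.0127 eV

1.0127


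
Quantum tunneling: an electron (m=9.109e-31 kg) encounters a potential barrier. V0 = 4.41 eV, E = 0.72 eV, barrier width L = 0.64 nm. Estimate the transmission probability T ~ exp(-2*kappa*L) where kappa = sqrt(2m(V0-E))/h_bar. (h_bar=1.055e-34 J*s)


V0 - E = 3.69 eV = 5.9114e-19 J
kappa = sqrt(2 * m * (V0-E)) / h_bar
= sqrt(2 * 9.109e-31 * 5.9114e-19) / 1.055e-34
= 9.8365e+09 /m
2*kappa*L = 2 * 9.8365e+09 * 0.64e-9
= 12.5908
T = exp(-12.5908) = 3.403282e-06

3.403282e-06


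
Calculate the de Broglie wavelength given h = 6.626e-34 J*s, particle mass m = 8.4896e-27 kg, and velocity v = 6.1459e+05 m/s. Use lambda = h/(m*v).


lambda = h / (m * v)
= 6.626e-34 / (8.4896e-27 * 6.1459e+05)
= 6.626e-34 / 5.2176e-21
= 1.2699e-13 m

1.2699e-13


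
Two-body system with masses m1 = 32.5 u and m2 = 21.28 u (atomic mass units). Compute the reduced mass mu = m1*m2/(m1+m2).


mu = m1 * m2 / (m1 + m2)
= 32.5 * 21.28 / (32.5 + 21.28)
= 691.6 / 53.78
= 12.8598 u

12.8598


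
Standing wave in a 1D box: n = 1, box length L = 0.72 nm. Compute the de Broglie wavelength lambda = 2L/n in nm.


lambda = 2L / n
= 2 * 0.72 / 1
= 1.44 / 1
= 1.44 nm

1.44


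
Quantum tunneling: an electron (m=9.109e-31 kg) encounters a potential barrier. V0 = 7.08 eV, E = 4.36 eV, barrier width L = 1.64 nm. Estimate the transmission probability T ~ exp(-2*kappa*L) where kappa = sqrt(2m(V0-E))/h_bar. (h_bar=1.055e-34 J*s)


V0 - E = 2.72 eV = 4.3574e-19 J
kappa = sqrt(2 * m * (V0-E)) / h_bar
= sqrt(2 * 9.109e-31 * 4.3574e-19) / 1.055e-34
= 8.4453e+09 /m
2*kappa*L = 2 * 8.4453e+09 * 1.64e-9
= 27.7005
T = exp(-27.7005) = 9.328898e-13

9.328898e-13


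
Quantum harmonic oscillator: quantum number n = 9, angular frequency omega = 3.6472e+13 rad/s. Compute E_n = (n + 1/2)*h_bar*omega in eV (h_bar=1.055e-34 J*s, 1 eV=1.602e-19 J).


E = (n + 1/2) * h_bar * omega
= (9 + 0.5) * 1.055e-34 * 3.6472e+13
= 9.5 * 3.8478e-21
= 3.6554e-20 J
= 0.2282 eV

0.2282


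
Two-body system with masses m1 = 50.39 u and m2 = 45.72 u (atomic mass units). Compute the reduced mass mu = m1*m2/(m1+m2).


mu = m1 * m2 / (m1 + m2)
= 50.39 * 45.72 / (50.39 + 45.72)
= 2303.8308 / 96.11
= 23.9708 u

23.9708


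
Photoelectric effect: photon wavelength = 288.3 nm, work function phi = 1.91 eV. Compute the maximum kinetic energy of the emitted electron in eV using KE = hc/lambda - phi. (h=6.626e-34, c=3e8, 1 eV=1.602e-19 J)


E_photon = hc / lambda
= (6.626e-34)(3e8) / (288.3e-9)
= 6.8949e-19 J
= 4.3039 eV
KE = E_photon - phi
= 4.3039 - 1.91
= 2.3939 eV

2.3939


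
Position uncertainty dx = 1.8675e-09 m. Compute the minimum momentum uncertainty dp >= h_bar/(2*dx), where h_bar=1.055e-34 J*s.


dp = h_bar / (2 * dx)
= 1.055e-34 / (2 * 1.8675e-09)
= 1.055e-34 / 3.7350e-09
= 2.8246e-26 kg*m/s

2.8246e-26


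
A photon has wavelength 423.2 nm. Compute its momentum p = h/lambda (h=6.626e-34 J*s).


p = h / lambda
= 6.626e-34 / (423.2e-9)
= 6.626e-34 / 4.2320e-07
= 1.5657e-27 kg*m/s

1.5657e-27


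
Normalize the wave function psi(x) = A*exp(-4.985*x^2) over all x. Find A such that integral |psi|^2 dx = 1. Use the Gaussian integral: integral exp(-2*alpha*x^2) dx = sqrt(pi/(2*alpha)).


integral |psi|^2 dx = A^2 * sqrt(pi/(2*alpha)) = 1
A^2 = sqrt(2*alpha/pi)
= sqrt(2 * 4.985 / pi)
= 1.781446
A = sqrt(1.781446)
= 1.3347

1.3347


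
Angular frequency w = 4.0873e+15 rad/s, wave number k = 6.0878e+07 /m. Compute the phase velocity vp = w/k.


vp = w / k
= 4.0873e+15 / 6.0878e+07
= 6.7139e+07 m/s

6.7139e+07


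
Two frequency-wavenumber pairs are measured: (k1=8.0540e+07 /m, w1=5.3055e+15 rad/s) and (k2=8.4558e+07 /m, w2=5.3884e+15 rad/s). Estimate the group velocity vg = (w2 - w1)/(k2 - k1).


vg = (w2 - w1) / (k2 - k1)
= (5.3884e+15 - 5.3055e+15) / (8.4558e+07 - 8.0540e+07)
= 8.2900e+13 / 4.0180e+06
= 2.0632e+07 m/s

2.0632e+07


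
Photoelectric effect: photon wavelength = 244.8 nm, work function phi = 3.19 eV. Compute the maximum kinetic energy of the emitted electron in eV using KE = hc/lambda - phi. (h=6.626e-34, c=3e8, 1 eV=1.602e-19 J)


E_photon = hc / lambda
= (6.626e-34)(3e8) / (244.8e-9)
= 8.1201e-19 J
= 5.0687 eV
KE = E_photon - phi
= 5.0687 - 3.19
= 1.8787 eV

1.8787


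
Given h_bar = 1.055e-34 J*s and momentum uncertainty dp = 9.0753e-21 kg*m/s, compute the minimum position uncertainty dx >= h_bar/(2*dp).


dx = h_bar / (2 * dp)
= 1.055e-34 / (2 * 9.0753e-21)
= 1.055e-34 / 1.8151e-20
= 5.8125e-15 m

5.8125e-15


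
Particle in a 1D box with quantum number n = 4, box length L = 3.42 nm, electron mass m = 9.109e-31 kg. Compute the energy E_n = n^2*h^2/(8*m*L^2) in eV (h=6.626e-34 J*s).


E = n^2 * h^2 / (8 * m * L^2)
= 4^2 * (6.626e-34)^2 / (8 * 9.109e-31 * (3.42e-9)^2)
= 16 * 4.3904e-67 / (8 * 9.109e-31 * 1.1696e-17)
= 8.2416e-20 J
= 0.5145 eV

0.5145


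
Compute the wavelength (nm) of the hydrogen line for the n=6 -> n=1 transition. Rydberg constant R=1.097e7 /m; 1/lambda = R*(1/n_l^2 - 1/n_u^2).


1/lambda = R * (1/n_l^2 - 1/n_u^2)
= 1.097e7 * (1/1^2 - 1/6^2)
= 1.097e7 * (1.0 - 0.027778)
= 1.097e7 * 0.972222
= 1.0665e+07 /m
lambda = 1 / 1.0665e+07 = 93.7622 nm

93.7622


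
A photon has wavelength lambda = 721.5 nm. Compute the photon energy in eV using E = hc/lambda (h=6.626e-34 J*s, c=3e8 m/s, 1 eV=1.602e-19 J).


E = hc / lambda
= (6.626e-34)(3e8) / (721.5e-9)
= 1.9878e-25 / 7.2150e-07
= 2.7551e-19 J
Converting to eV: 2.7551e-19 / 1.602e-19
= 1.7198 eV

1.7198


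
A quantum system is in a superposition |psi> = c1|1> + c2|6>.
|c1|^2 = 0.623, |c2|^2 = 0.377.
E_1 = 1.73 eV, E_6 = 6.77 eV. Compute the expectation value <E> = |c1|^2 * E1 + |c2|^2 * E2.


<E> = |c1|^2 * E1 + |c2|^2 * E2
= 0.623 * 1.73 + 0.377 * 6.77
= 1.0778 + 2.5523
= 3.6301 eV

3.6301


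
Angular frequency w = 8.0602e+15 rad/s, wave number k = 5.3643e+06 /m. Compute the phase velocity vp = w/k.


vp = w / k
= 8.0602e+15 / 5.3643e+06
= 1.5026e+09 m/s

1.5026e+09


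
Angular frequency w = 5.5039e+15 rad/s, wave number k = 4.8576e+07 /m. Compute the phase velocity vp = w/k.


vp = w / k
= 5.5039e+15 / 4.8576e+07
= 1.1330e+08 m/s

1.1330e+08


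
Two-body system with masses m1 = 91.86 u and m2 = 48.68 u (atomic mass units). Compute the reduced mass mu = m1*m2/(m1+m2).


mu = m1 * m2 / (m1 + m2)
= 91.86 * 48.68 / (91.86 + 48.68)
= 4471.7448 / 140.54
= 31.8183 u

31.8183


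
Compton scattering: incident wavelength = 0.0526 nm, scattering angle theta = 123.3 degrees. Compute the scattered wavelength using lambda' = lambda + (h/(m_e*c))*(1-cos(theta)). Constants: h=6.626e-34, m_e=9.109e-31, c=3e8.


Compton wavelength: h/(m_e*c) = 2.4247e-12 m
d_lambda = 2.4247e-12 * (1 - cos(123.3 deg))
= 2.4247e-12 * 1.549023
= 3.7559e-12 m = 0.003756 nm
lambda' = 0.0526 + 0.003756
= 0.056356 nm

0.056356


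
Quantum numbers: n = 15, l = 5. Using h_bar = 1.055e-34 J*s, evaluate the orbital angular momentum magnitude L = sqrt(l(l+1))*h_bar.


L = sqrt(l*(l+1)) * h_bar
= sqrt(5 * 6) * 1.055e-34
= sqrt(30) * 1.055e-34
= 5.4772 * 1.055e-34
= 5.7785e-34 J*s

5.7785e-34


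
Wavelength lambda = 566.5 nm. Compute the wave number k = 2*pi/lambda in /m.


k = 2 * pi / lambda
= 6.2832 / (566.5e-9)
= 6.2832 / 5.6650e-07
= 1.1091e+07 /m

1.1091e+07


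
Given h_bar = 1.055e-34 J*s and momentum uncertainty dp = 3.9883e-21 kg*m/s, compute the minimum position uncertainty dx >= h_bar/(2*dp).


dx = h_bar / (2 * dp)
= 1.055e-34 / (2 * 3.9883e-21)
= 1.055e-34 / 7.9766e-21
= 1.3226e-14 m

1.3226e-14


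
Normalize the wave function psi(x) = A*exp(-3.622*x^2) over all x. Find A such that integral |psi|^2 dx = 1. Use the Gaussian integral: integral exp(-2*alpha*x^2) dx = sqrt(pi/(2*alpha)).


integral |psi|^2 dx = A^2 * sqrt(pi/(2*alpha)) = 1
A^2 = sqrt(2*alpha/pi)
= sqrt(2 * 3.622 / pi)
= 1.518498
A = sqrt(1.518498)
= 1.2323

1.2323


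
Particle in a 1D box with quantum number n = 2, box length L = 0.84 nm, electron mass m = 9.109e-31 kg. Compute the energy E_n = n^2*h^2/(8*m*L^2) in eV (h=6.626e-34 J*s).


E = n^2 * h^2 / (8 * m * L^2)
= 2^2 * (6.626e-34)^2 / (8 * 9.109e-31 * (0.84e-9)^2)
= 4 * 4.3904e-67 / (8 * 9.109e-31 * 7.0560e-19)
= 3.4154e-19 J
= 2.132 eV

2.132


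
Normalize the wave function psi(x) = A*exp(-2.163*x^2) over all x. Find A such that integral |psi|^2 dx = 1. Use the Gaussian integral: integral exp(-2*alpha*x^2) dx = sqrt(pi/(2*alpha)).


integral |psi|^2 dx = A^2 * sqrt(pi/(2*alpha)) = 1
A^2 = sqrt(2*alpha/pi)
= sqrt(2 * 2.163 / pi)
= 1.17346
A = sqrt(1.17346)
= 1.0833

1.0833


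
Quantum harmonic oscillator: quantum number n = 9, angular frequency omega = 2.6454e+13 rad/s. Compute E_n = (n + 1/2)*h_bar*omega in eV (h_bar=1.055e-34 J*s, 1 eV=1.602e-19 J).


E = (n + 1/2) * h_bar * omega
= (9 + 0.5) * 1.055e-34 * 2.6454e+13
= 9.5 * 2.7909e-21
= 2.6514e-20 J
= 0.1655 eV

0.1655


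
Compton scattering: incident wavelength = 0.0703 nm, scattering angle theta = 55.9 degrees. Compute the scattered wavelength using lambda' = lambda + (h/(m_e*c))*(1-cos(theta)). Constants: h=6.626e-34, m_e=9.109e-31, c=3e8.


Compton wavelength: h/(m_e*c) = 2.4247e-12 m
d_lambda = 2.4247e-12 * (1 - cos(55.9 deg))
= 2.4247e-12 * 0.439361
= 1.0653e-12 m = 0.001065 nm
lambda' = 0.0703 + 0.001065
= 0.071365 nm

0.071365


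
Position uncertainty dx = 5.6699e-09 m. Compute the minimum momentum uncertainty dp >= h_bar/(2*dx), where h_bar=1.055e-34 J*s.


dp = h_bar / (2 * dx)
= 1.055e-34 / (2 * 5.6699e-09)
= 1.055e-34 / 1.1340e-08
= 9.3035e-27 kg*m/s

9.3035e-27


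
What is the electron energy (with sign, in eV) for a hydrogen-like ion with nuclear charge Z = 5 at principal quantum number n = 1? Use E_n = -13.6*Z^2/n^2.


E_n = -13.6 * Z^2 / n^2
= -13.6 * 5^2 / 1^2
= -13.6 * 25 / 1
= -340.0 eV

-340.0


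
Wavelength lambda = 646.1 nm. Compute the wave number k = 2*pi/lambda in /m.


k = 2 * pi / lambda
= 6.2832 / (646.1e-9)
= 6.2832 / 6.4610e-07
= 9.7248e+06 /m

9.7248e+06


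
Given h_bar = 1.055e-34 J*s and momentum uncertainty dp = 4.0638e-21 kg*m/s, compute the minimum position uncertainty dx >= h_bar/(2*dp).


dx = h_bar / (2 * dp)
= 1.055e-34 / (2 * 4.0638e-21)
= 1.055e-34 / 8.1276e-21
= 1.2980e-14 m

1.2980e-14


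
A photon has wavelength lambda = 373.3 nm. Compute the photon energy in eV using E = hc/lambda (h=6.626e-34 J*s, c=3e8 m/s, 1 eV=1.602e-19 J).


E = hc / lambda
= (6.626e-34)(3e8) / (373.3e-9)
= 1.9878e-25 / 3.7330e-07
= 5.3249e-19 J
Converting to eV: 5.3249e-19 / 1.602e-19
= 3.3239 eV

3.3239


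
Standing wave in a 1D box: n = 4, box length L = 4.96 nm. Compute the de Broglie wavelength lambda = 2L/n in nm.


lambda = 2L / n
= 2 * 4.96 / 4
= 9.92 / 4
= 2.48 nm

2.48


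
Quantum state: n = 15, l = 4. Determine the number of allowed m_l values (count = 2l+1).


m_l ranges from -l to +l in integer steps
So m_l goes from -4 to +4
Count = 2l + 1 = 2*4 + 1
= 9

9


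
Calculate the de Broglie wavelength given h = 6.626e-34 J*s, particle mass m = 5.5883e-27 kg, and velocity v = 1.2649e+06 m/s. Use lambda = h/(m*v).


lambda = h / (m * v)
= 6.626e-34 / (5.5883e-27 * 1.2649e+06)
= 6.626e-34 / 7.0686e-21
= 9.3738e-14 m

9.3738e-14


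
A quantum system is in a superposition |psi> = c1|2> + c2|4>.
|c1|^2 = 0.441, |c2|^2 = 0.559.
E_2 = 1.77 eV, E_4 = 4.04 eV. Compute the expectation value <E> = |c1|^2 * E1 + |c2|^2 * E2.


<E> = |c1|^2 * E1 + |c2|^2 * E2
= 0.441 * 1.77 + 0.559 * 4.04
= 0.7806 + 2.2584
= 3.0389 eV

3.0389


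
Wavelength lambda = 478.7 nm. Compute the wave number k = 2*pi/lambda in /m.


k = 2 * pi / lambda
= 6.2832 / (478.7e-9)
= 6.2832 / 4.7870e-07
= 1.3126e+07 /m

1.3126e+07


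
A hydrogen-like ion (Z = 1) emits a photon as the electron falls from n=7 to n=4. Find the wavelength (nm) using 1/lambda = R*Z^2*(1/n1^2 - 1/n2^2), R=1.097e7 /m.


1/lambda = R * Z^2 * (1/n1^2 - 1/n2^2)
= 1.097e7 * 1^2 * (1/4^2 - 1/7^2)
= 1.097e7 * 1 * (0.0625 - 0.020408)
= 4.6175e+05 /m
lambda = 1 / 4.6175e+05
= 2165.686 nm

2165.686


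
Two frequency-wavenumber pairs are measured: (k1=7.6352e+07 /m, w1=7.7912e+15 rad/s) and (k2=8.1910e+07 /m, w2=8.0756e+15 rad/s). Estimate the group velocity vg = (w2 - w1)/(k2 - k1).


vg = (w2 - w1) / (k2 - k1)
= (8.0756e+15 - 7.7912e+15) / (8.1910e+07 - 7.6352e+07)
= 2.8440e+14 / 5.5580e+06
= 5.1169e+07 m/s

5.1169e+07


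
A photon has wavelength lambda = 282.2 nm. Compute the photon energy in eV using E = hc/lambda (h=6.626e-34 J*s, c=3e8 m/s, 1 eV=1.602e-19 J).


E = hc / lambda
= (6.626e-34)(3e8) / (282.2e-9)
= 1.9878e-25 / 2.8220e-07
= 7.0439e-19 J
Converting to eV: 7.0439e-19 / 1.602e-19
= 4.397 eV

4.397


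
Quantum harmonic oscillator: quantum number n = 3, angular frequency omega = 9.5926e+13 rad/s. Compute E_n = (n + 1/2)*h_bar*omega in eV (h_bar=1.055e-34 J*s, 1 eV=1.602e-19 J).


E = (n + 1/2) * h_bar * omega
= (3 + 0.5) * 1.055e-34 * 9.5926e+13
= 3.5 * 1.0120e-20
= 3.5421e-20 J
= 0.2211 eV

0.2211


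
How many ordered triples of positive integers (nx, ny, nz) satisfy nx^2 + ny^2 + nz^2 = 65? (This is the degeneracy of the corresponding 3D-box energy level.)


Enumerate all (nx, ny, nz) with nx^2 + ny^2 + nz^2 = 65:
(2,5,6)
(2,6,5)
(5,2,6)
(5,6,2)
(6,2,5)
(6,5,2)
Total degeneracy = 6

6


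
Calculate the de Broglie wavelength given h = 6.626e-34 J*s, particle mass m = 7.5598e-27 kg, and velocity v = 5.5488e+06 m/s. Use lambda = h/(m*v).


lambda = h / (m * v)
= 6.626e-34 / (7.5598e-27 * 5.5488e+06)
= 6.626e-34 / 4.1948e-20
= 1.5796e-14 m

1.5796e-14


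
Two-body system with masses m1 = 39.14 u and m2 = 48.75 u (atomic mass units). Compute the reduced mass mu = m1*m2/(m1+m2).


mu = m1 * m2 / (m1 + m2)
= 39.14 * 48.75 / (39.14 + 48.75)
= 1908.075 / 87.89
= 21.7098 u

21.7098


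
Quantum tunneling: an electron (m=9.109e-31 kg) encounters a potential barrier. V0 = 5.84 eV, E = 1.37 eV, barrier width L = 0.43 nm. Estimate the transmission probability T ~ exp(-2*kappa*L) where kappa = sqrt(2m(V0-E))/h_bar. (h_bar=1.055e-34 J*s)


V0 - E = 4.47 eV = 7.1609e-19 J
kappa = sqrt(2 * m * (V0-E)) / h_bar
= sqrt(2 * 9.109e-31 * 7.1609e-19) / 1.055e-34
= 1.0826e+10 /m
2*kappa*L = 2 * 1.0826e+10 * 0.43e-9
= 9.3107
T = exp(-9.3107) = 9.045310e-05

9.045310e-05


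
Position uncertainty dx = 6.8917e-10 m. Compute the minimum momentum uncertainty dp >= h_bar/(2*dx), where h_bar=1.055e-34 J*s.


dp = h_bar / (2 * dx)
= 1.055e-34 / (2 * 6.8917e-10)
= 1.055e-34 / 1.3783e-09
= 7.6541e-26 kg*m/s

7.6541e-26


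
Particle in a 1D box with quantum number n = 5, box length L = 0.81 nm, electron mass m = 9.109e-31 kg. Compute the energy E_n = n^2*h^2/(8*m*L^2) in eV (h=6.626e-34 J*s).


E = n^2 * h^2 / (8 * m * L^2)
= 5^2 * (6.626e-34)^2 / (8 * 9.109e-31 * (0.81e-9)^2)
= 25 * 4.3904e-67 / (8 * 9.109e-31 * 6.5610e-19)
= 2.2957e-18 J
= 14.3301 eV

14.3301


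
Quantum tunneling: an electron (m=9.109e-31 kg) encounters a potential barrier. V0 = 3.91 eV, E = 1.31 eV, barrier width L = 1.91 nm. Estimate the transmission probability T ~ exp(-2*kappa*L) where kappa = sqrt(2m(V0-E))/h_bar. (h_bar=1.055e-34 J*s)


V0 - E = 2.6 eV = 4.1652e-19 J
kappa = sqrt(2 * m * (V0-E)) / h_bar
= sqrt(2 * 9.109e-31 * 4.1652e-19) / 1.055e-34
= 8.2569e+09 /m
2*kappa*L = 2 * 8.2569e+09 * 1.91e-9
= 31.5413
T = exp(-31.5413) = 2.003551e-14

2.003551e-14


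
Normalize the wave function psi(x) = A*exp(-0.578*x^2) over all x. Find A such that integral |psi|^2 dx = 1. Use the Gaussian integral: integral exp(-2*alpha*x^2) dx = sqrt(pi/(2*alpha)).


integral |psi|^2 dx = A^2 * sqrt(pi/(2*alpha)) = 1
A^2 = sqrt(2*alpha/pi)
= sqrt(2 * 0.578 / pi)
= 0.606602
A = sqrt(0.606602)
= 0.7788

0.7788


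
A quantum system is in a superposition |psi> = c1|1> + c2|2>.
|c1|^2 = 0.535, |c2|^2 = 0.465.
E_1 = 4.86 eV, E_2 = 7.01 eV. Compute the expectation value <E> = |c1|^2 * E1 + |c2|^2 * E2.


<E> = |c1|^2 * E1 + |c2|^2 * E2
= 0.535 * 4.86 + 0.465 * 7.01
= 2.6001 + 3.2597
= 5.8598 eV

5.8598


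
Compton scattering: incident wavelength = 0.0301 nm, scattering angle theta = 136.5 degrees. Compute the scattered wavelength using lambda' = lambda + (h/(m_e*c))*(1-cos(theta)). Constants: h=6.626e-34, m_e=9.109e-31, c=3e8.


Compton wavelength: h/(m_e*c) = 2.4247e-12 m
d_lambda = 2.4247e-12 * (1 - cos(136.5 deg))
= 2.4247e-12 * 1.725374
= 4.1835e-12 m = 0.004184 nm
lambda' = 0.0301 + 0.004184
= 0.034284 nm

0.034284


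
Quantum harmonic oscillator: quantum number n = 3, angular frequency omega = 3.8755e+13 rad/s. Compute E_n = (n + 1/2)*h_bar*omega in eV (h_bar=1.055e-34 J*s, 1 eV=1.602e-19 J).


E = (n + 1/2) * h_bar * omega
= (3 + 0.5) * 1.055e-34 * 3.8755e+13
= 3.5 * 4.0887e-21
= 1.4310e-20 J
= 0.0893 eV

0.0893


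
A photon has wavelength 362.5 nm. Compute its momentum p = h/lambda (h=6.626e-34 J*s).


p = h / lambda
= 6.626e-34 / (362.5e-9)
= 6.626e-34 / 3.6250e-07
= 1.8279e-27 kg*m/s

1.8279e-27


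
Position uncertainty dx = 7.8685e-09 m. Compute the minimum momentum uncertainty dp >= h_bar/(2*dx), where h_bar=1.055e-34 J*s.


dp = h_bar / (2 * dx)
= 1.055e-34 / (2 * 7.8685e-09)
= 1.055e-34 / 1.5737e-08
= 6.7039e-27 kg*m/s

6.7039e-27


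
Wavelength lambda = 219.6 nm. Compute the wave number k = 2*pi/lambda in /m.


k = 2 * pi / lambda
= 6.2832 / (219.6e-9)
= 6.2832 / 2.1960e-07
= 2.8612e+07 /m

2.8612e+07


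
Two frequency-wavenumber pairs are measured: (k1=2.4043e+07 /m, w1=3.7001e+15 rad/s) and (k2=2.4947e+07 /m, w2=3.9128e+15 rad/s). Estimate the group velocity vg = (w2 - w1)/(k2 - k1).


vg = (w2 - w1) / (k2 - k1)
= (3.9128e+15 - 3.7001e+15) / (2.4947e+07 - 2.4043e+07)
= 2.1270e+14 / 9.0400e+05
= 2.3529e+08 m/s

2.3529e+08


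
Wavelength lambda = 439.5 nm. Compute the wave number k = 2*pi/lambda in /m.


k = 2 * pi / lambda
= 6.2832 / (439.5e-9)
= 6.2832 / 4.3950e-07
= 1.4296e+07 /m

1.4296e+07


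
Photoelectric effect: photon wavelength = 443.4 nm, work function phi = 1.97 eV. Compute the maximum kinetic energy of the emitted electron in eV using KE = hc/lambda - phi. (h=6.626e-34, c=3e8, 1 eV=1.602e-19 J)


E_photon = hc / lambda
= (6.626e-34)(3e8) / (443.4e-9)
= 4.4831e-19 J
= 2.7984 eV
KE = E_photon - phi
= 2.7984 - 1.97
= 0.8284 eV

0.8284


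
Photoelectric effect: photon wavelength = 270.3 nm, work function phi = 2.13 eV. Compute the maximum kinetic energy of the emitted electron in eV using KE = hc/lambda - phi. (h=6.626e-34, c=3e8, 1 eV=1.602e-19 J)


E_photon = hc / lambda
= (6.626e-34)(3e8) / (270.3e-9)
= 7.3541e-19 J
= 4.5905 eV
KE = E_photon - phi
= 4.5905 - 2.13
= 2.4605 eV

2.4605


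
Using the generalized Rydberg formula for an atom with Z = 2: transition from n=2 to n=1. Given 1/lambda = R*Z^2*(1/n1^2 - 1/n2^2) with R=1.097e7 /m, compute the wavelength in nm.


1/lambda = R * Z^2 * (1/n1^2 - 1/n2^2)
= 1.097e7 * 2^2 * (1/1^2 - 1/2^2)
= 1.097e7 * 4 * (1.0 - 0.25)
= 3.2910e+07 /m
lambda = 1 / 3.2910e+07
= 30.3859 nm

30.3859


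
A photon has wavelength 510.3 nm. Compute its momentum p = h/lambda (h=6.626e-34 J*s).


p = h / lambda
= 6.626e-34 / (510.3e-9)
= 6.626e-34 / 5.1030e-07
= 1.2985e-27 kg*m/s

1.2985e-27


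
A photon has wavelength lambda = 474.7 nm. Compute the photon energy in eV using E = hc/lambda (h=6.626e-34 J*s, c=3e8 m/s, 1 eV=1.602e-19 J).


E = hc / lambda
= (6.626e-34)(3e8) / (474.7e-9)
= 1.9878e-25 / 4.7470e-07
= 4.1875e-19 J
Converting to eV: 4.1875e-19 / 1.602e-19
= 2.6139 eV

2.6139


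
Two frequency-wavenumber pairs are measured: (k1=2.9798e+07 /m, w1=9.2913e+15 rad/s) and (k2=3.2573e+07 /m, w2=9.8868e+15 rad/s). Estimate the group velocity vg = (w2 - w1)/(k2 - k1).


vg = (w2 - w1) / (k2 - k1)
= (9.8868e+15 - 9.2913e+15) / (3.2573e+07 - 2.9798e+07)
= 5.9550e+14 / 2.7750e+06
= 2.1459e+08 m/s

2.1459e+08


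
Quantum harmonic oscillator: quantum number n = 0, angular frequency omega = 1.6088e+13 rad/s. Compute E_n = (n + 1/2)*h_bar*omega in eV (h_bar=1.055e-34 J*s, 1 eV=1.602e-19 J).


E = (n + 1/2) * h_bar * omega
= (0 + 0.5) * 1.055e-34 * 1.6088e+13
= 0.5 * 1.6973e-21
= 8.4864e-22 J
= 0.0053 eV

0.0053


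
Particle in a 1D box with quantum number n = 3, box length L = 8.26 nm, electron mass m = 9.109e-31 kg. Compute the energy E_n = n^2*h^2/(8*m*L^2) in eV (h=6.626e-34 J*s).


E = n^2 * h^2 / (8 * m * L^2)
= 3^2 * (6.626e-34)^2 / (8 * 9.109e-31 * (8.26e-9)^2)
= 9 * 4.3904e-67 / (8 * 9.109e-31 * 6.8228e-17)
= 7.9474e-21 J
= 0.0496 eV

0.0496


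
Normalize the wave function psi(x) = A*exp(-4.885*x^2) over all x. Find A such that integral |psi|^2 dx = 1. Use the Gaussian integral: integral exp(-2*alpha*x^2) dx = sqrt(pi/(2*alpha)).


integral |psi|^2 dx = A^2 * sqrt(pi/(2*alpha)) = 1
A^2 = sqrt(2*alpha/pi)
= sqrt(2 * 4.885 / pi)
= 1.763487
A = sqrt(1.763487)
= 1.328

1.328


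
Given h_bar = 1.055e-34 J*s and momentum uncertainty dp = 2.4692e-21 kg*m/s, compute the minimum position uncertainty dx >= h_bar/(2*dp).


dx = h_bar / (2 * dp)
= 1.055e-34 / (2 * 2.4692e-21)
= 1.055e-34 / 4.9384e-21
= 2.1363e-14 m

2.1363e-14


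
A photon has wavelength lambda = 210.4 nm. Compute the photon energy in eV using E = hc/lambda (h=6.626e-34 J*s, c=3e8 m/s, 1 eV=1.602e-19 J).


E = hc / lambda
= (6.626e-34)(3e8) / (210.4e-9)
= 1.9878e-25 / 2.1040e-07
= 9.4477e-19 J
Converting to eV: 9.4477e-19 / 1.602e-19
= 5.8975 eV

5.8975


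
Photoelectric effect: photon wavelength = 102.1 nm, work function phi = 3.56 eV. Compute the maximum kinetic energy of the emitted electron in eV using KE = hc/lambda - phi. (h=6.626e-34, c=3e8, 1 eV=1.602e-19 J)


E_photon = hc / lambda
= (6.626e-34)(3e8) / (102.1e-9)
= 1.9469e-18 J
= 12.153 eV
KE = E_photon - phi
= 12.153 - 3.56
= 8.593 eV

8.593


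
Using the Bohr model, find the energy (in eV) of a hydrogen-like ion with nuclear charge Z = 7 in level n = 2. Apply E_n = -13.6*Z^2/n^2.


E_n = -13.6 * Z^2 / n^2
= -13.6 * 7^2 / 2^2
= -13.6 * 49 / 4
= -166.6 eV

-166.6


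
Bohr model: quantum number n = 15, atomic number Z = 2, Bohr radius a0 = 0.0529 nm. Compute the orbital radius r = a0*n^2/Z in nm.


r = a0 * n^2 / Z
= 0.0529 * 15^2 / 2
= 0.0529 * 225 / 2
= 5.9512 nm

5.9512
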